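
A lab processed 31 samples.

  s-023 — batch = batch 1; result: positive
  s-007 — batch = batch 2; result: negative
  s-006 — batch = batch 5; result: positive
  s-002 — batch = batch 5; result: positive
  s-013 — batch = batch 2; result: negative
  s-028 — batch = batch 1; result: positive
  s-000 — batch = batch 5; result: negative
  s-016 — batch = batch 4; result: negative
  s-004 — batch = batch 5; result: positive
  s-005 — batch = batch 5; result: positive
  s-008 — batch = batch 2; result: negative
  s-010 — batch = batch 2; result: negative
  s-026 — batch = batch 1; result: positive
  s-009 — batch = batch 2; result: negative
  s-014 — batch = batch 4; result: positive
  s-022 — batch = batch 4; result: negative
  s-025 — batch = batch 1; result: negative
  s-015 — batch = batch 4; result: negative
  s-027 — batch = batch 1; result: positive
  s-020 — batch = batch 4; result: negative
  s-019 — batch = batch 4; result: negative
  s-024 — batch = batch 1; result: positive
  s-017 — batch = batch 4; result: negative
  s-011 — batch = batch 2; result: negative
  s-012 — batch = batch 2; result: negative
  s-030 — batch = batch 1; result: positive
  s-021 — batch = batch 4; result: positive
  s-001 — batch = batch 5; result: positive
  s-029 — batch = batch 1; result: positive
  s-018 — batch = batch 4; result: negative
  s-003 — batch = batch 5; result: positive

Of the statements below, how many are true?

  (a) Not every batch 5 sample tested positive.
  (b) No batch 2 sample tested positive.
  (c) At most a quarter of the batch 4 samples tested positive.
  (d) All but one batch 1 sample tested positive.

4

(a) batch 5: |A| = 7, |A ∩ B| = 6; needs A ⊄ B (|A ∖ B| ≥ 1) — true.
(b) batch 2: |A| = 7, |A ∩ B| = 0; needs A ∩ B = ∅ (|A ∩ B| = 0) — true.
(c) batch 4: |A| = 9, |A ∩ B| = 2; needs |A ∩ B| / |A| ≤ 1/4 — true.
(d) batch 1: |A| = 8, |A ∩ B| = 7; needs |A ∖ B| = 1 — true.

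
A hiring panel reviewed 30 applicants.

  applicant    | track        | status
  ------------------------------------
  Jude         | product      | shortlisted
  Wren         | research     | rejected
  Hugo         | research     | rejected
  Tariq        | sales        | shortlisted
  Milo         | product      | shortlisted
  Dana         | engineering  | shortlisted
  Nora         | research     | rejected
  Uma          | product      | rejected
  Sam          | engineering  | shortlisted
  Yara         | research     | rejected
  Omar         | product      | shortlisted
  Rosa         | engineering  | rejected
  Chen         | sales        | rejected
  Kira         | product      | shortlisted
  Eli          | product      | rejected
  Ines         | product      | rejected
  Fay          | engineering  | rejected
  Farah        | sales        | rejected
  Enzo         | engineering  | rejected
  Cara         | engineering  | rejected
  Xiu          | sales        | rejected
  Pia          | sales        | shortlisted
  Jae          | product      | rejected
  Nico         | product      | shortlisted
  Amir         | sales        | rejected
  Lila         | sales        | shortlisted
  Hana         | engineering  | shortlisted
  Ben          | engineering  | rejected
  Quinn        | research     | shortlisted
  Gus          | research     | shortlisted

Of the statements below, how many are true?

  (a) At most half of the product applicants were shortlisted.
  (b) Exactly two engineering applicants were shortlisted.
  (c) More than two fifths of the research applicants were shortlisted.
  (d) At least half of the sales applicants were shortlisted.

0

(a) product: |A| = 9, |A ∩ B| = 5; needs |A ∩ B| ≤ |A ∖ B| — false.
(b) engineering: |A| = 8, |A ∩ B| = 3; needs |A ∩ B| = 2 — false.
(c) research: |A| = 6, |A ∩ B| = 2; needs |A ∩ B| / |A| > 2/5 — false.
(d) sales: |A| = 7, |A ∩ B| = 3; needs |A ∩ B| ≥ |A ∖ B| — false.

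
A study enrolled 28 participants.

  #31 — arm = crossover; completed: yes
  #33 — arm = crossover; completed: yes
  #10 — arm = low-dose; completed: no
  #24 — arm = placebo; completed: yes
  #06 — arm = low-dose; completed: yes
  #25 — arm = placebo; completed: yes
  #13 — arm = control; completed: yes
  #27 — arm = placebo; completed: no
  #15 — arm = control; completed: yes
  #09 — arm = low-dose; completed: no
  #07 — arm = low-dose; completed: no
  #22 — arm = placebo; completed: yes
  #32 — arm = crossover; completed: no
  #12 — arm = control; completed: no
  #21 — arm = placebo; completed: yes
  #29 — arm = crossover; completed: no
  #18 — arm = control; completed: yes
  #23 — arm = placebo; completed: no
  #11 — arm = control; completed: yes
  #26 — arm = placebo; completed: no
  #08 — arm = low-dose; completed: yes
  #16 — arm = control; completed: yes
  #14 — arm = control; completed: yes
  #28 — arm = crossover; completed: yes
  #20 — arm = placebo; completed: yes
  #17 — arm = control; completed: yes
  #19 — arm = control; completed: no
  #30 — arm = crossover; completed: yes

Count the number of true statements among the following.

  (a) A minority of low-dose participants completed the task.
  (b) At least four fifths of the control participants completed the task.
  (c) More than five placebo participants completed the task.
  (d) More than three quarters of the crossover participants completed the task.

1

(a) low-dose: |A| = 5, |A ∩ B| = 2; needs |A ∩ B| < |A ∖ B| — true.
(b) control: |A| = 9, |A ∩ B| = 7; needs |A ∩ B| / |A| ≥ 4/5 — false.
(c) placebo: |A| = 8, |A ∩ B| = 5; needs |A ∩ B| > 5 — false.
(d) crossover: |A| = 6, |A ∩ B| = 4; needs |A ∩ B| / |A| > 3/4 — false.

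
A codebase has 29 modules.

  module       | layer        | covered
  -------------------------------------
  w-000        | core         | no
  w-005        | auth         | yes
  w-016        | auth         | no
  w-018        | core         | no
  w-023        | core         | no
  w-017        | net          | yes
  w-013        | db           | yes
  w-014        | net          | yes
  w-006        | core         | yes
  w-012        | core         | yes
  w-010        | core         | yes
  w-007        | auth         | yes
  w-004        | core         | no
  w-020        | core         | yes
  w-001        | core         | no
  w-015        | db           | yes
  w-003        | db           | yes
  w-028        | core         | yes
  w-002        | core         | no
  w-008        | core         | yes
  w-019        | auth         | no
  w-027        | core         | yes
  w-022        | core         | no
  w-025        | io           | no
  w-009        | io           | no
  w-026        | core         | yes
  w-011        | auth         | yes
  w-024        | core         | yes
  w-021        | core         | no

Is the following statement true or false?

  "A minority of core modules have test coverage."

False

Truth condition: |A ∩ B| < |A ∖ B|.
|A| = 17, |A ∩ B| = 9, |A ∖ B| = 8.
9 > 8, so the statement is false.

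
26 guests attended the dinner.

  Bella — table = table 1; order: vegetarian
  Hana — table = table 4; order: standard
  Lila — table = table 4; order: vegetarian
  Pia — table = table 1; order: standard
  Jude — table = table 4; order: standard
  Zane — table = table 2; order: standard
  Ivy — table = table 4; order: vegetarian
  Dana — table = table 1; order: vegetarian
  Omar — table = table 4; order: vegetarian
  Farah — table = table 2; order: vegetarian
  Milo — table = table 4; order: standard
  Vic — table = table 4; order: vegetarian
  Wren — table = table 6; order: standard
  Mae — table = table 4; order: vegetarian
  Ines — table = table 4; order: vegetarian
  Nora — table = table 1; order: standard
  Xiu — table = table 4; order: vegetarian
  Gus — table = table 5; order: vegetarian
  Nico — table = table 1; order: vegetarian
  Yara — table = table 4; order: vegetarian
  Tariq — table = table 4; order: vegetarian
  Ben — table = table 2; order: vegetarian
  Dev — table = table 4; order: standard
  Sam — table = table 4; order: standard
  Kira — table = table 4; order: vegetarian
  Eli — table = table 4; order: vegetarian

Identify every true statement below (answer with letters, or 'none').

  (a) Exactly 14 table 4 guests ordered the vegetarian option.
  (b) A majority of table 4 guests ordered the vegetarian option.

|A| = 16, |A ∩ B| = 11, |A ∖ B| = 5.
(a) |A ∩ B| = 14: fails.
(b) |A ∩ B| > |A ∖ B|: holds.

(b)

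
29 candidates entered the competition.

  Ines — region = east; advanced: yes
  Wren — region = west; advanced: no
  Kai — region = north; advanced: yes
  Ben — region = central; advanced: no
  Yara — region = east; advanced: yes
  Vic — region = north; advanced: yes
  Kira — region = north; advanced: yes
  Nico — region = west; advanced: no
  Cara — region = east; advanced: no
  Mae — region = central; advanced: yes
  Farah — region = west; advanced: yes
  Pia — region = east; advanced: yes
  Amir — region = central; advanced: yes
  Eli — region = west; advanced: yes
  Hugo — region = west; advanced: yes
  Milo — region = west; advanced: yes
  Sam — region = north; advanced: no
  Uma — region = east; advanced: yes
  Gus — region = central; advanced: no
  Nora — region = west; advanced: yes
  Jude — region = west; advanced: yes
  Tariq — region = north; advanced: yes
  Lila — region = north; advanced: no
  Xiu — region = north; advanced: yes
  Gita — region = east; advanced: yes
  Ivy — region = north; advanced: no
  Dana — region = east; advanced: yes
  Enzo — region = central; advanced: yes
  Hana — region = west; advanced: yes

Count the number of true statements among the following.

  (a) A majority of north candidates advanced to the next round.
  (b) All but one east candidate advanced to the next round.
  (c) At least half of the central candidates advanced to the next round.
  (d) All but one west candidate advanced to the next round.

3

(a) north: |A| = 8, |A ∩ B| = 5; needs |A ∩ B| > |A ∖ B| — true.
(b) east: |A| = 7, |A ∩ B| = 6; needs |A ∖ B| = 1 — true.
(c) central: |A| = 5, |A ∩ B| = 3; needs |A ∩ B| ≥ |A ∖ B| — true.
(d) west: |A| = 9, |A ∩ B| = 7; needs |A ∖ B| = 1 — false.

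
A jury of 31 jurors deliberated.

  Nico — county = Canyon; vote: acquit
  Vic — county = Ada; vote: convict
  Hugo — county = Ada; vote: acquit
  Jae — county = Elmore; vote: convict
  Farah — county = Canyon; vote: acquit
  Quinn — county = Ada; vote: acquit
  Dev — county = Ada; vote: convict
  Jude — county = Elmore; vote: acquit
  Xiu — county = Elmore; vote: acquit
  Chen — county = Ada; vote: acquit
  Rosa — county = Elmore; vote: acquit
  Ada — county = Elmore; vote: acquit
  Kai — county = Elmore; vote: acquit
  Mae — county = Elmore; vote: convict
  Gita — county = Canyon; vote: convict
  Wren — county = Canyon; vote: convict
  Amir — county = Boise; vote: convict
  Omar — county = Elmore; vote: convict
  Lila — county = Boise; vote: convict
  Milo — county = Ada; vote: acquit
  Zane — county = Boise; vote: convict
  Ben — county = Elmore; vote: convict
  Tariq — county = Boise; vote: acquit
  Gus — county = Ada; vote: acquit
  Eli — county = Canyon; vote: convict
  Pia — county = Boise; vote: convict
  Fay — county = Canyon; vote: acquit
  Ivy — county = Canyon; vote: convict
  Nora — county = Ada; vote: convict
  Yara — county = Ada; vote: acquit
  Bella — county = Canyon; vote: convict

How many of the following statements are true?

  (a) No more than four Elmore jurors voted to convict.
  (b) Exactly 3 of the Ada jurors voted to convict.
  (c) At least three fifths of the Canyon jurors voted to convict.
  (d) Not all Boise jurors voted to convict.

4

(a) Elmore: |A| = 9, |A ∩ B| = 4; needs |A ∩ B| ≤ 4 — true.
(b) Ada: |A| = 9, |A ∩ B| = 3; needs |A ∩ B| = 3 — true.
(c) Canyon: |A| = 8, |A ∩ B| = 5; needs |A ∩ B| / |A| ≥ 3/5 — true.
(d) Boise: |A| = 5, |A ∩ B| = 4; needs A ⊄ B (|A ∖ B| ≥ 1) — true.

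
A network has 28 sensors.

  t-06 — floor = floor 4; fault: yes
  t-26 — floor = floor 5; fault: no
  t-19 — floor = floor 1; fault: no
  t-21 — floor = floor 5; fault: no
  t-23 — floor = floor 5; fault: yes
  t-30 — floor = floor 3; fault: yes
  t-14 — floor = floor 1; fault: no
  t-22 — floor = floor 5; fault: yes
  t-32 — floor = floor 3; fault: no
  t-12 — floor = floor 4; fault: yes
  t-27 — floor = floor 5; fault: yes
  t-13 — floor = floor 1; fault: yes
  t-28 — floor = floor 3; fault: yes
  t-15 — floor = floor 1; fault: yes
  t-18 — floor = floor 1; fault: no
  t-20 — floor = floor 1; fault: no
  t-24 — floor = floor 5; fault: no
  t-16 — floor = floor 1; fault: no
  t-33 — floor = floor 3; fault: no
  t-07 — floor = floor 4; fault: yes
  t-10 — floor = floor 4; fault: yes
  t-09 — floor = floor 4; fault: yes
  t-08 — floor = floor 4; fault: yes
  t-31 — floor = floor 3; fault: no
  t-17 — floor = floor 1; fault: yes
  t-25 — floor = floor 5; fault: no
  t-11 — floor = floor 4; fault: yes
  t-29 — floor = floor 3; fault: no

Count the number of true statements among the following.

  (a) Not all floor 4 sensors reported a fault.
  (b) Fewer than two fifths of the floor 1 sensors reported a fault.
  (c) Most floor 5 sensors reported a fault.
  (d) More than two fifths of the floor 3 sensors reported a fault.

1

(a) floor 4: |A| = 7, |A ∩ B| = 7; needs A ⊄ B (|A ∖ B| ≥ 1) — false.
(b) floor 1: |A| = 8, |A ∩ B| = 3; needs |A ∩ B| / |A| < 2/5 — true.
(c) floor 5: |A| = 7, |A ∩ B| = 3; needs |A ∩ B| > |A ∖ B| — false.
(d) floor 3: |A| = 6, |A ∩ B| = 2; needs |A ∩ B| / |A| > 2/5 — false.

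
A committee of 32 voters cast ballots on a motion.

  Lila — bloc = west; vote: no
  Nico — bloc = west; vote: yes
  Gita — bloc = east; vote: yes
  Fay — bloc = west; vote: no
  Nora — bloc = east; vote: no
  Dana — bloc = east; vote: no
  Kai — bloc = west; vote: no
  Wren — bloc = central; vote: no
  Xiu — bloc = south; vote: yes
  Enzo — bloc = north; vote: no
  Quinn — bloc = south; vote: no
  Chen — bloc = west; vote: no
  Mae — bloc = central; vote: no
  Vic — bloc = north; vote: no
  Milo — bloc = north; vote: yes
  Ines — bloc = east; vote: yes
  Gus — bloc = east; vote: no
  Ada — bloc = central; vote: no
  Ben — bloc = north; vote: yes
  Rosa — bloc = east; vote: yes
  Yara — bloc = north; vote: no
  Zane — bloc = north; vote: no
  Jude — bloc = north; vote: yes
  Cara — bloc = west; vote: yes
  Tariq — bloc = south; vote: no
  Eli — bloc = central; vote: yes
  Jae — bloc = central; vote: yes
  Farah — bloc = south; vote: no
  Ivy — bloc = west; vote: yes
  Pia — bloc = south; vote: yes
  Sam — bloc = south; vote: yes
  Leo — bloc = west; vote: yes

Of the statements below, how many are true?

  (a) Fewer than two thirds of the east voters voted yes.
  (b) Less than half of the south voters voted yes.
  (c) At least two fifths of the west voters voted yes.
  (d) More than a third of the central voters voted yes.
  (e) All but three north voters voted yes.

3

(a) east: |A| = 6, |A ∩ B| = 3; needs |A ∩ B| / |A| < 2/3 — true.
(b) south: |A| = 6, |A ∩ B| = 3; needs |A ∩ B| < |A ∖ B| — false.
(c) west: |A| = 8, |A ∩ B| = 4; needs |A ∩ B| / |A| ≥ 2/5 — true.
(d) central: |A| = 5, |A ∩ B| = 2; needs |A ∩ B| / |A| > 1/3 — true.
(e) north: |A| = 7, |A ∩ B| = 3; needs |A ∖ B| = 3 — false.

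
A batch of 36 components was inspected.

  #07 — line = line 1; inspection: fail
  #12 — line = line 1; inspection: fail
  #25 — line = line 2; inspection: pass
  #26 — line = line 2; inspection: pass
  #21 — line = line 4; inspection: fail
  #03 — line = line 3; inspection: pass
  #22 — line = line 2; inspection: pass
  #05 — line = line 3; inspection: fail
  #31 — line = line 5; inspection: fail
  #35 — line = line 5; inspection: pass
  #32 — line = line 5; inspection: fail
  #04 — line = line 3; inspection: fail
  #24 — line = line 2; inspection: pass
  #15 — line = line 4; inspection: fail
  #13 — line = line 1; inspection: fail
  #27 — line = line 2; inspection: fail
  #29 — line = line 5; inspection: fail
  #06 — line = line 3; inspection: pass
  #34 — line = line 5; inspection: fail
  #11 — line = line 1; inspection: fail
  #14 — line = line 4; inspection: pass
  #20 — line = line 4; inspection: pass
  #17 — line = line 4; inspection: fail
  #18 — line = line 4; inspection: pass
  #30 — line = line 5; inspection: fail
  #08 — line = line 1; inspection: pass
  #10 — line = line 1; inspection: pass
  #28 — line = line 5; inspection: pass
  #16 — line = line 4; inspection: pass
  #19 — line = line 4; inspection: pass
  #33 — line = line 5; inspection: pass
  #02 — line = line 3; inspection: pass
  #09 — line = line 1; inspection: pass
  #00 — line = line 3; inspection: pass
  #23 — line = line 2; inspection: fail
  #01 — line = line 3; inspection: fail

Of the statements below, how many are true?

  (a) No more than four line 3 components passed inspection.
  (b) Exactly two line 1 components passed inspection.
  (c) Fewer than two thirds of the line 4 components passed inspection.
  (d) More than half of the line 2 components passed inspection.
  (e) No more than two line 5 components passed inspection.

3

(a) line 3: |A| = 7, |A ∩ B| = 4; needs |A ∩ B| ≤ 4 — true.
(b) line 1: |A| = 7, |A ∩ B| = 3; needs |A ∩ B| = 2 — false.
(c) line 4: |A| = 8, |A ∩ B| = 5; needs |A ∩ B| / |A| < 2/3 — true.
(d) line 2: |A| = 6, |A ∩ B| = 4; needs |A ∩ B| > |A ∖ B| — true.
(e) line 5: |A| = 8, |A ∩ B| = 3; needs |A ∩ B| ≤ 2 — false.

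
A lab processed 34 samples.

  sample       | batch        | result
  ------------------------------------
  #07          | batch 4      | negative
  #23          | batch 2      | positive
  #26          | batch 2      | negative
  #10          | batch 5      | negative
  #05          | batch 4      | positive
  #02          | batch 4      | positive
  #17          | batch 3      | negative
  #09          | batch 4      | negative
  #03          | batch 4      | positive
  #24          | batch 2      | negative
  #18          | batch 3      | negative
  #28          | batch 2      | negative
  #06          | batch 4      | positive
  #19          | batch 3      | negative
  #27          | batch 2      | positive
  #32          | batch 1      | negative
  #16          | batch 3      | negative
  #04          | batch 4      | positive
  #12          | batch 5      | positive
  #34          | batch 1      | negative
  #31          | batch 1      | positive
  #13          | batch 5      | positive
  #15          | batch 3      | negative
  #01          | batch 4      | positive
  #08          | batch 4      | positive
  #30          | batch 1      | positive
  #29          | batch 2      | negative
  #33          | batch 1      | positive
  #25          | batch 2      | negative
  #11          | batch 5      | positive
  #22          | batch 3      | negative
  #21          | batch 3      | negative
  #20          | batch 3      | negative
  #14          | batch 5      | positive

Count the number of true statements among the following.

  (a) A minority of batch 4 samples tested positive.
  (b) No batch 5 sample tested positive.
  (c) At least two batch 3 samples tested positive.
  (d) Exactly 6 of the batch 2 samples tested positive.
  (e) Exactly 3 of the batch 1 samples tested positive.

1

(a) batch 4: |A| = 9, |A ∩ B| = 7; needs |A ∩ B| < |A ∖ B| — false.
(b) batch 5: |A| = 5, |A ∩ B| = 4; needs A ∩ B = ∅ (|A ∩ B| = 0) — false.
(c) batch 3: |A| = 8, |A ∩ B| = 0; needs |A ∩ B| ≥ 2 — false.
(d) batch 2: |A| = 7, |A ∩ B| = 2; needs |A ∩ B| = 6 — false.
(e) batch 1: |A| = 5, |A ∩ B| = 3; needs |A ∩ B| = 3 — true.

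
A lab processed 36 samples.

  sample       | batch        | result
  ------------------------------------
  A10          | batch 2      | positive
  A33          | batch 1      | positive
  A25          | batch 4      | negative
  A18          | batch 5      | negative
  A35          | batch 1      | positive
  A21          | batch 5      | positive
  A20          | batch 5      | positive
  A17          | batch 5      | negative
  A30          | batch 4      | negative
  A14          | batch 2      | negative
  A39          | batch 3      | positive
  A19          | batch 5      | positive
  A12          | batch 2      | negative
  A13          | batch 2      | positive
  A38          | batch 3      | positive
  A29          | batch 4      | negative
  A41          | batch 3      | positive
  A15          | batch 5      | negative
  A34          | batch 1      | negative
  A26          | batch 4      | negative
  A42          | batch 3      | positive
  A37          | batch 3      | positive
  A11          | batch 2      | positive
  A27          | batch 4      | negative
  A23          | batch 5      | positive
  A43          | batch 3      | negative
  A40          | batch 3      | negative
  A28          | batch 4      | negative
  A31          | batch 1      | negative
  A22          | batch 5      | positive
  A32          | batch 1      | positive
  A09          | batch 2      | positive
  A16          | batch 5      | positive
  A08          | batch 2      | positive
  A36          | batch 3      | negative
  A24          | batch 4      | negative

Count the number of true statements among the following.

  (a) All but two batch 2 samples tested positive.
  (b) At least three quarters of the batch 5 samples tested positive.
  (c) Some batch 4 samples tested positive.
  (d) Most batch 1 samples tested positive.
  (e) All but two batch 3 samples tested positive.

2

(a) batch 2: |A| = 7, |A ∩ B| = 5; needs |A ∖ B| = 2 — true.
(b) batch 5: |A| = 9, |A ∩ B| = 6; needs |A ∩ B| / |A| ≥ 3/4 — false.
(c) batch 4: |A| = 7, |A ∩ B| = 0; needs A ∩ B ≠ ∅ (|A ∩ B| ≥ 1) — false.
(d) batch 1: |A| = 5, |A ∩ B| = 3; needs |A ∩ B| > |A ∖ B| — true.
(e) batch 3: |A| = 8, |A ∩ B| = 5; needs |A ∖ B| = 2 — false.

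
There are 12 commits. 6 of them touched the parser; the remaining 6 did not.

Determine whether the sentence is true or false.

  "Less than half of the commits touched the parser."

'Less than half of the commits touched the parser' holds iff |A ∩ B| < |A ∖ B|.
|A| = 12, |A ∩ B| = 6, |A ∖ B| = 6.
6 = 6, so the statement is false.

False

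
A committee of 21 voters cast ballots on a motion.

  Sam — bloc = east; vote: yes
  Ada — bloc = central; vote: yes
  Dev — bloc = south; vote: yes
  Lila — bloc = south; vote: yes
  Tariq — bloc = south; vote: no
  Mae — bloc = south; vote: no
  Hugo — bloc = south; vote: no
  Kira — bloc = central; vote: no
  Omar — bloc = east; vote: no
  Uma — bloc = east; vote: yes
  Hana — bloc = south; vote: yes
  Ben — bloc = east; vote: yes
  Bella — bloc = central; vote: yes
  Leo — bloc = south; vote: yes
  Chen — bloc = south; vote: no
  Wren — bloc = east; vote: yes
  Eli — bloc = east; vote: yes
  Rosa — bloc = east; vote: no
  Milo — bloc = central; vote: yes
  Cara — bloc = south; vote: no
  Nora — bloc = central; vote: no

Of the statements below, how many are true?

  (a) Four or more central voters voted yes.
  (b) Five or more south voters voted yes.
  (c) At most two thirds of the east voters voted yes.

0

(a) central: |A| = 5, |A ∩ B| = 3; needs |A ∩ B| ≥ 4 — false.
(b) south: |A| = 9, |A ∩ B| = 4; needs |A ∩ B| ≥ 5 — false.
(c) east: |A| = 7, |A ∩ B| = 5; needs |A ∩ B| / |A| ≤ 2/3 — false.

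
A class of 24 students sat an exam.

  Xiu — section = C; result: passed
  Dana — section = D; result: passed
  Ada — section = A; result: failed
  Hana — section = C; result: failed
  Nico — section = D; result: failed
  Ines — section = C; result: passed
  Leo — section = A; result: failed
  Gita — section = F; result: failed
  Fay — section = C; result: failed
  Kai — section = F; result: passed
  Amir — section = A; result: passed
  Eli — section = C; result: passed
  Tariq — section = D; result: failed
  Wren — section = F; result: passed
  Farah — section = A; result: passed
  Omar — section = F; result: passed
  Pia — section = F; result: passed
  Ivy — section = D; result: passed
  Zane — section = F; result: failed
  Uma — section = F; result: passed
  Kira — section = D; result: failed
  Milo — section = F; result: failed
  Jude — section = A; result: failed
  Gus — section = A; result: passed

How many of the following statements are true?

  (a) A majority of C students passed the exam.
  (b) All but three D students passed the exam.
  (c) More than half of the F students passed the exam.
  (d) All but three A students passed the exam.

(a) C: |A| = 5, |A ∩ B| = 3; needs |A ∩ B| > |A ∖ B| — true.
(b) D: |A| = 5, |A ∩ B| = 2; needs |A ∖ B| = 3 — true.
(c) F: |A| = 8, |A ∩ B| = 5; needs |A ∩ B| > |A ∖ B| — true.
(d) A: |A| = 6, |A ∩ B| = 3; needs |A ∖ B| = 3 — true.

4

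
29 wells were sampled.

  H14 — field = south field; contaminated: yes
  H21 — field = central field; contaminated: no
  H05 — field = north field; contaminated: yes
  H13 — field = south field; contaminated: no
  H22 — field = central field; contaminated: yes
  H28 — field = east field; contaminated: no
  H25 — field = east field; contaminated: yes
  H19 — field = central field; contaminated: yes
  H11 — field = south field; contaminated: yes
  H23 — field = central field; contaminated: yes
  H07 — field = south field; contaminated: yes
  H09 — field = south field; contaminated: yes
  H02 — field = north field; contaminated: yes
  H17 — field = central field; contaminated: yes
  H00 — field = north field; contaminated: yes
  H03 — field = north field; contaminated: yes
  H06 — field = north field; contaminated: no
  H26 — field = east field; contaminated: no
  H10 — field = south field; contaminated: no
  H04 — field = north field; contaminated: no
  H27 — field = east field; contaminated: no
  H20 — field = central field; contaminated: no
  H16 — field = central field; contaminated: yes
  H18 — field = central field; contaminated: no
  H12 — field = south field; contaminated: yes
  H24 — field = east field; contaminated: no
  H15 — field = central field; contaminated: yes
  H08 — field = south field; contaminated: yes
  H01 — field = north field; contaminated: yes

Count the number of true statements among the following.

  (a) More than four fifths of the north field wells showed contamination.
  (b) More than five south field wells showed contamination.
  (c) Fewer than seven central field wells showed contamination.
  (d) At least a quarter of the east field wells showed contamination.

2

(a) north field: |A| = 7, |A ∩ B| = 5; needs |A ∩ B| / |A| > 4/5 — false.
(b) south field: |A| = 8, |A ∩ B| = 6; needs |A ∩ B| > 5 — true.
(c) central field: |A| = 9, |A ∩ B| = 6; needs |A ∩ B| < 7 — true.
(d) east field: |A| = 5, |A ∩ B| = 1; needs |A ∩ B| / |A| ≥ 1/4 — false.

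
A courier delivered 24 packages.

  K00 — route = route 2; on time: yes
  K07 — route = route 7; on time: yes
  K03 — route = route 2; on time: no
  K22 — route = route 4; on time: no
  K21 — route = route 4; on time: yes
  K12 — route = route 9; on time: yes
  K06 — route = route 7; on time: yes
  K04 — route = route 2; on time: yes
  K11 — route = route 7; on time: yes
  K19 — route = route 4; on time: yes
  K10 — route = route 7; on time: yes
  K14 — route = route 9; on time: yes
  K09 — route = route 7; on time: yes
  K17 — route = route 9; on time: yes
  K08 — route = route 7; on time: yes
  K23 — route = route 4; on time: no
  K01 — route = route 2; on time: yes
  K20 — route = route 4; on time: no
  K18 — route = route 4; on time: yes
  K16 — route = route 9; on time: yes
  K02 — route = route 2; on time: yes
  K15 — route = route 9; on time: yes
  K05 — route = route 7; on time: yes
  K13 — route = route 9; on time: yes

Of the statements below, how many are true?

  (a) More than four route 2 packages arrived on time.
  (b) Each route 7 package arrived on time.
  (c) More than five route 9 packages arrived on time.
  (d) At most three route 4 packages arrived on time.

(a) route 2: |A| = 5, |A ∩ B| = 4; needs |A ∩ B| > 4 — false.
(b) route 7: |A| = 7, |A ∩ B| = 7; needs A ⊆ B, i.e. every element of A is in B (|A ∖ B| = 0) — true.
(c) route 9: |A| = 6, |A ∩ B| = 6; needs |A ∩ B| > 5 — true.
(d) route 4: |A| = 6, |A ∩ B| = 3; needs |A ∩ B| ≤ 3 — true.

3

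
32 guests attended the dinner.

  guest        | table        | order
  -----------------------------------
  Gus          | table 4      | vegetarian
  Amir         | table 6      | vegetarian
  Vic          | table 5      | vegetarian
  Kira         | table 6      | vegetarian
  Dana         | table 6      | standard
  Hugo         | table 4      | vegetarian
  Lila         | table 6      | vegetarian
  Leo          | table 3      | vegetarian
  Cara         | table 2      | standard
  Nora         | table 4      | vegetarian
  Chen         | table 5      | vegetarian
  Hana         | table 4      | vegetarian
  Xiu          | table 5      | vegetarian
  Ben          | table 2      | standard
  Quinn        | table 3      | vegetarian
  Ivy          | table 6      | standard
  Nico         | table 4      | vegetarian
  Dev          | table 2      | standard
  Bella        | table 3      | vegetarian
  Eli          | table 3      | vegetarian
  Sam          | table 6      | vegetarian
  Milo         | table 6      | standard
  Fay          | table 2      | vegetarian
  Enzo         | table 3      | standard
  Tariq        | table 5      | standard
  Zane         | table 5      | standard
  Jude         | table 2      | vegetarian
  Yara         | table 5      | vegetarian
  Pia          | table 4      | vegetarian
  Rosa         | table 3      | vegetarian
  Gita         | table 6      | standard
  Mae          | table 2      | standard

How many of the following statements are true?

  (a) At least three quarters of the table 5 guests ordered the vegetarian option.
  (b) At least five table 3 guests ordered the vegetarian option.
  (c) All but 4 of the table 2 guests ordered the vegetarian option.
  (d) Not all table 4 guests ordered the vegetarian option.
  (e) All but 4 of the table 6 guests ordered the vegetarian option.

3

(a) table 5: |A| = 6, |A ∩ B| = 4; needs |A ∩ B| / |A| ≥ 3/4 — false.
(b) table 3: |A| = 6, |A ∩ B| = 5; needs |A ∩ B| ≥ 5 — true.
(c) table 2: |A| = 6, |A ∩ B| = 2; needs |A ∖ B| = 4 — true.
(d) table 4: |A| = 6, |A ∩ B| = 6; needs A ⊄ B (|A ∖ B| ≥ 1) — false.
(e) table 6: |A| = 8, |A ∩ B| = 4; needs |A ∖ B| = 4 — true.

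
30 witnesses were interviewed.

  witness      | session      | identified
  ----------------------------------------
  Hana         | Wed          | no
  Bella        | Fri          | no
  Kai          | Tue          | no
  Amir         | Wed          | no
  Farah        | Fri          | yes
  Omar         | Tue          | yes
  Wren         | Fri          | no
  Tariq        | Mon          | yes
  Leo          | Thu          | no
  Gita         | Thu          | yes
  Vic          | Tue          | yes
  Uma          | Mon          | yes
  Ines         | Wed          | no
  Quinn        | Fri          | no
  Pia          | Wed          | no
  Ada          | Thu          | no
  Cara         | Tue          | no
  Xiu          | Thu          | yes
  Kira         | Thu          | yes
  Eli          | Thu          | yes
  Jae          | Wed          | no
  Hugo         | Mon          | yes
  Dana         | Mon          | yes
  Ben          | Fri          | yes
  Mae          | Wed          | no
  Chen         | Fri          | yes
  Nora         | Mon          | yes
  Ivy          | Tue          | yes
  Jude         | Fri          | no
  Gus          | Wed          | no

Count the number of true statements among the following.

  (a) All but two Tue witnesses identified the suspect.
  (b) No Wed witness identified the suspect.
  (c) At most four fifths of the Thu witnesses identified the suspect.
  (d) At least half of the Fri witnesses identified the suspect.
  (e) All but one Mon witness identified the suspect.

(a) Tue: |A| = 5, |A ∩ B| = 3; needs |A ∖ B| = 2 — true.
(b) Wed: |A| = 7, |A ∩ B| = 0; needs A ∩ B = ∅ (|A ∩ B| = 0) — true.
(c) Thu: |A| = 6, |A ∩ B| = 4; needs |A ∩ B| / |A| ≤ 4/5 — true.
(d) Fri: |A| = 7, |A ∩ B| = 3; needs |A ∩ B| ≥ |A ∖ B| — false.
(e) Mon: |A| = 5, |A ∩ B| = 5; needs |A ∖ B| = 1 — false.

3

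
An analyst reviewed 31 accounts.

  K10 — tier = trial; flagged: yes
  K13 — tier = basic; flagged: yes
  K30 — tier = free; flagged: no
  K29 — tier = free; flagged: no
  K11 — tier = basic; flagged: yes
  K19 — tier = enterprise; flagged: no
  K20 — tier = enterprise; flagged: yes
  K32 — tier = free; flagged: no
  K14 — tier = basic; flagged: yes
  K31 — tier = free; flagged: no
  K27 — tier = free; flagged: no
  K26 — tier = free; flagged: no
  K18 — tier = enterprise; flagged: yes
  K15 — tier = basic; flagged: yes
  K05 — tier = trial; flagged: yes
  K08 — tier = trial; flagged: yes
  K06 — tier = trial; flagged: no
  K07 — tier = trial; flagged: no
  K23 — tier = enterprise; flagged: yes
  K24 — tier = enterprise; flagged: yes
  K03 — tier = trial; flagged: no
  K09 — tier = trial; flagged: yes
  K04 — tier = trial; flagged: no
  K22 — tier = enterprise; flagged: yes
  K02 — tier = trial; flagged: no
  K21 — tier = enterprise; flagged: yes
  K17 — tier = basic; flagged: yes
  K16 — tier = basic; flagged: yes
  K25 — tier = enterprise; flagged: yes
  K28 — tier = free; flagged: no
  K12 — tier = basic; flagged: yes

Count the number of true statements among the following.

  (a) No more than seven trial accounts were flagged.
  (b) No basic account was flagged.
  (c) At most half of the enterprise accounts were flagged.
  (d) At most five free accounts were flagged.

(a) trial: |A| = 9, |A ∩ B| = 4; needs |A ∩ B| ≤ 7 — true.
(b) basic: |A| = 7, |A ∩ B| = 7; needs A ∩ B = ∅ (|A ∩ B| = 0) — false.
(c) enterprise: |A| = 8, |A ∩ B| = 7; needs |A ∩ B| ≤ |A ∖ B| — false.
(d) free: |A| = 7, |A ∩ B| = 0; needs |A ∩ B| ≤ 5 — true.

2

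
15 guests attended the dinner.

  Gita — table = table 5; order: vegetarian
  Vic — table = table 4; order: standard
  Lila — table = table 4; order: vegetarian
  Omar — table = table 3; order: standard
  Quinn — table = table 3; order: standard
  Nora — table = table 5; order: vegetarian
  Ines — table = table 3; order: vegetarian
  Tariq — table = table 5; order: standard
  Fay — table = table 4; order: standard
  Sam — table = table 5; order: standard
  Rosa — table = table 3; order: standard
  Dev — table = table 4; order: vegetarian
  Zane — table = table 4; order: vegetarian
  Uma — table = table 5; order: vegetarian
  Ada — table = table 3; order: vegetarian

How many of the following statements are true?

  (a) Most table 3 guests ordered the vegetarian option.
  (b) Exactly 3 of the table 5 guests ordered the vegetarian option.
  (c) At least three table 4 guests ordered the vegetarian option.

(a) table 3: |A| = 5, |A ∩ B| = 2; needs |A ∩ B| > |A ∖ B| — false.
(b) table 5: |A| = 5, |A ∩ B| = 3; needs |A ∩ B| = 3 — true.
(c) table 4: |A| = 5, |A ∩ B| = 3; needs |A ∩ B| ≥ 3 — true.

2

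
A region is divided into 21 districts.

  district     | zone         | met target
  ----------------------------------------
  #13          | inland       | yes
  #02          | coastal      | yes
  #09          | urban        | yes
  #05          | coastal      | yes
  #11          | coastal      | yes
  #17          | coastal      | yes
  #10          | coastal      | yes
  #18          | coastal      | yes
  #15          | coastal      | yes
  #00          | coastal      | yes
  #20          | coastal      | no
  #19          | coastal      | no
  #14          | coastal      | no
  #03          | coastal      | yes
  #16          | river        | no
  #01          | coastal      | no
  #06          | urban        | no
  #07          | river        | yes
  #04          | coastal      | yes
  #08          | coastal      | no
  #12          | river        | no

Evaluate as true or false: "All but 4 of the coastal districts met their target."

False

'All but 4 of the coastal districts met their target' holds iff |A ∖ B| = 4.
|A| = 15, |A ∩ B| = 10, |A ∖ B| = 5.
|A ∖ B| = 5, so the statement is false.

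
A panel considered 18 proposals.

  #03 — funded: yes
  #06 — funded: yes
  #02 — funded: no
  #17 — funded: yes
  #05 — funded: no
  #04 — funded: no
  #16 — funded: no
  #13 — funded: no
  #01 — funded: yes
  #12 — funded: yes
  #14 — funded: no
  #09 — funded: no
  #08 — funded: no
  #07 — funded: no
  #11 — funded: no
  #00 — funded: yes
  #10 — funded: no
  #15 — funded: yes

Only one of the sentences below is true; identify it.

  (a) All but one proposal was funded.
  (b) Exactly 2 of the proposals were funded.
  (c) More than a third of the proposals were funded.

|A| = 18, |A ∩ B| = 7, |A ∖ B| = 11.
(a) requires |A ∖ B| = 1: false.
(b) requires |A ∩ B| = 2: false.
(c) requires |A ∩ B| / |A| > 1/3: true.

(c)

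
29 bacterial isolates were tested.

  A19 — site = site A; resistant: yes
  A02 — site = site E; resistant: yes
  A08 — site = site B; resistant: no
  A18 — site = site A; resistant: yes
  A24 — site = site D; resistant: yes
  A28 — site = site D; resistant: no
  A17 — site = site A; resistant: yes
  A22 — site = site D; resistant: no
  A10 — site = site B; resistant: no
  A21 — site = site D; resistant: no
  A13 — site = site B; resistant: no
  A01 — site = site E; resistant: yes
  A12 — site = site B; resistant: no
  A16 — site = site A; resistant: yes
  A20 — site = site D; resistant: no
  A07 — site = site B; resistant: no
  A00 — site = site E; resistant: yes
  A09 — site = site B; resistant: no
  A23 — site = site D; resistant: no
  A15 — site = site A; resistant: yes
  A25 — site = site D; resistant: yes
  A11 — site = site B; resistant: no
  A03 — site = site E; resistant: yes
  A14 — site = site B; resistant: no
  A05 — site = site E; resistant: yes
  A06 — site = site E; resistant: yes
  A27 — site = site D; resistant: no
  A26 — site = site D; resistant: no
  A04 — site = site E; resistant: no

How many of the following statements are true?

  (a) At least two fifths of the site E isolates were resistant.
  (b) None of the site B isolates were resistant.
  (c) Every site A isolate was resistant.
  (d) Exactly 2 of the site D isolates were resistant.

(a) site E: |A| = 7, |A ∩ B| = 6; needs |A ∩ B| / |A| ≥ 2/5 — true.
(b) site B: |A| = 8, |A ∩ B| = 0; needs A ∩ B = ∅ (|A ∩ B| = 0) — true.
(c) site A: |A| = 5, |A ∩ B| = 5; needs A ⊆ B, i.e. every element of A is in B (|A ∖ B| = 0) — true.
(d) site D: |A| = 9, |A ∩ B| = 2; needs |A ∩ B| = 2 — true.

4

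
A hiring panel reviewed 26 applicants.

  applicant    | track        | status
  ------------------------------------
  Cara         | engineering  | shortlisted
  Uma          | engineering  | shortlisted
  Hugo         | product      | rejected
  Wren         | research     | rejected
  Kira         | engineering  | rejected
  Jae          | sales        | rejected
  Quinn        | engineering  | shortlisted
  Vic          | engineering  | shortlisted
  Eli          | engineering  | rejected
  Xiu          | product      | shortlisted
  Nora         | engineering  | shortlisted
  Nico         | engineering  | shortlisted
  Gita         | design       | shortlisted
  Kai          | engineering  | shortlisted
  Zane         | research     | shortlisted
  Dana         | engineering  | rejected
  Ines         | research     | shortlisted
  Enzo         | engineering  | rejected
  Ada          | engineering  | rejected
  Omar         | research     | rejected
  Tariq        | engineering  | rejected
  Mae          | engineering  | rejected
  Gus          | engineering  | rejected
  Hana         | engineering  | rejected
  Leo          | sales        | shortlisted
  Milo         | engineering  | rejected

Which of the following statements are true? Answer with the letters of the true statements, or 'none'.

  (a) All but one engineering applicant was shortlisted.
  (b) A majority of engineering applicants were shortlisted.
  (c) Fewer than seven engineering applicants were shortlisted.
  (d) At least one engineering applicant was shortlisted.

|A| = 17, |A ∩ B| = 7, |A ∖ B| = 10.
(a) |A ∖ B| = 1: fails.
(b) |A ∩ B| > |A ∖ B|: fails.
(c) |A ∩ B| < 7: fails.
(d) A ∩ B ≠ ∅ (|A ∩ B| ≥ 1): holds.

(d)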